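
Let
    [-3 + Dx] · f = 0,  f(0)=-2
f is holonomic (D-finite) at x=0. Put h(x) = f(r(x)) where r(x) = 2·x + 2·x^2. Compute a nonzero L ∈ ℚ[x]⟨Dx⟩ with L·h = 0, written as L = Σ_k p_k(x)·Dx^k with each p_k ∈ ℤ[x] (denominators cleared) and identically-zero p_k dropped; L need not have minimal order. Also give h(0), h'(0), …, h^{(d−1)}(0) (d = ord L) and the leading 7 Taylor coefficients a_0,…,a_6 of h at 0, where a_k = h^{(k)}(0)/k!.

f: a_k = -2, -6, -9, -9, -27/4, -81/20, -81/40, …
Change of var in L_f (x↦r) gives L₀.
L = (-6 - 12·x) + Dx  (order 1).
h: a_k = -2, -12, -48, -144, -360, -3888/5, -7488/5, …
ICs: h(0) = -2.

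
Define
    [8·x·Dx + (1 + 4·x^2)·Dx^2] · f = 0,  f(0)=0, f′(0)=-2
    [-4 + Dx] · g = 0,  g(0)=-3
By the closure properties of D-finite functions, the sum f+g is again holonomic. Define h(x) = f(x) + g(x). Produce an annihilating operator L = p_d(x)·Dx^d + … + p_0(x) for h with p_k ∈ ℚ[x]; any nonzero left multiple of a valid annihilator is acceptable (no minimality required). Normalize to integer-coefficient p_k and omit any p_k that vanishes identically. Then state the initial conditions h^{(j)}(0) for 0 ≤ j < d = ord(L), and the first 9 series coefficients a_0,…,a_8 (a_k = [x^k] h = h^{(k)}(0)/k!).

f: a_k = 0, -2, 0, 8/3, 0, -32/5, 0, 128/7, 0, …
g: a_k = -3, -12, -24, -32, -32, -128/5, -256/15, -1024/105, -512/105, …
Sum ⇒ L₀ = lclm(L_f,L_g) in ℚ(x)⟨Dx⟩.
L = (8 - 32·x - 96·x^2 - 128·x^3)·Dx + (-6 - 8·x^2 - 64·x^4)·Dx^2 + (1 + 2·x + 8·x^2 + 8·x^3 + 16·x^4)·Dx^3  (order 3).
h: a_k = -3, -14, -24, -88/3, -32, -32, -256/15, 128/15, -512/105, …
ICs: h(0) = -3, h′(0) = -14, h′′(0) = -48.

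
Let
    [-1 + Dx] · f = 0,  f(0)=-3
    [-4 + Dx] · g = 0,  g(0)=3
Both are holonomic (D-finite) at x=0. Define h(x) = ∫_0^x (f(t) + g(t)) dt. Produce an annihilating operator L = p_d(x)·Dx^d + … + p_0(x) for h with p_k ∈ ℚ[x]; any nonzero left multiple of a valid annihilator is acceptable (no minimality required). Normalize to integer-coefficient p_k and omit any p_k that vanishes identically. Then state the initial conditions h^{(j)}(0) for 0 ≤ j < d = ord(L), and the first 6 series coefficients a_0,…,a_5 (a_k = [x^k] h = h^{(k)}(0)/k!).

L = 4·Dx - 5·Dx^2 + Dx^3  (order 3).
h: a_k = 0, 0, 9/2, 15/2, 63/8, 51/8, …
ICs: h(0) = 0, h′(0) = 0, h′′(0) = 9.

f: a_k = -3, -3, -3/2, -1/2, -1/8, -1/40, …
g: a_k = 3, 12, 24, 32, 32, 128/5, …
f+g: L₀ = lclm(L_f,L_g), ord ≤ 1+1.
∫: right-multiply L₀ by Dx.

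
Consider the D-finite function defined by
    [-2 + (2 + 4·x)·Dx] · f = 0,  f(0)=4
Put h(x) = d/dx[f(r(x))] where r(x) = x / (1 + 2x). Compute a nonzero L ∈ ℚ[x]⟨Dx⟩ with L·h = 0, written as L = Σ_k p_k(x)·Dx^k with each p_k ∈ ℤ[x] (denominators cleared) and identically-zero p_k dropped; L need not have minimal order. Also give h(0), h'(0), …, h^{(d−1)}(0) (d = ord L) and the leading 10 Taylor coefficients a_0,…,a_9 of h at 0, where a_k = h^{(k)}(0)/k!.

f: a_k = 4, 4, -2, 2, -5/2, 7/2, -21/4, 33/4, -429/32, 715/32, …
h₀=f(r): pull back L_f along r ⇒ L₀.
h=h₀': d/dx-closure on L₀ ⇒ L.
L = (-5 - 16·x) + (-1 - 6·x - 8·x^2)·Dx  (order 1).
h: a_k = 4, -20, 78, -282, 1995/2, -7059/2, 50435/4, -182461/4, 5347827/32, -19815255/32, …
ICs: h(0) = 4.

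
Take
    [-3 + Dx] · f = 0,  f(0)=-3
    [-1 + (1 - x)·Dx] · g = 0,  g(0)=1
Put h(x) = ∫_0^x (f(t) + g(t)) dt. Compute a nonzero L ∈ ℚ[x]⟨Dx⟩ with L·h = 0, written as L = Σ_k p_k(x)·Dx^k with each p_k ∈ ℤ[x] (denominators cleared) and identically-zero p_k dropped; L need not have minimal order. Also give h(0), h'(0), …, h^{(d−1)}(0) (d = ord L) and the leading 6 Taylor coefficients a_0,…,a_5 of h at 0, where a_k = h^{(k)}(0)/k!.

f: a_k = -3, -9, -27/2, -27/2, -81/8, -243/40, …
g: a_k = 1, 1, 1, 1, 1, 1, …
f+g: L₀ = lclm(L_f,L_g), ord ≤ 1+1.
h=∫h₀ ⇒ L = L₀·Dx.
L = (-3 + 9·x)·Dx + (7 - 18·x + 9·x^2)·Dx^2 + (-2 + 5·x - 3·x^2)·Dx^3  (order 3).
h: a_k = 0, -2, -4, -25/6, -25/8, -73/40, …
ICs: h(0) = 0, h′(0) = -2, h′′(0) = -8.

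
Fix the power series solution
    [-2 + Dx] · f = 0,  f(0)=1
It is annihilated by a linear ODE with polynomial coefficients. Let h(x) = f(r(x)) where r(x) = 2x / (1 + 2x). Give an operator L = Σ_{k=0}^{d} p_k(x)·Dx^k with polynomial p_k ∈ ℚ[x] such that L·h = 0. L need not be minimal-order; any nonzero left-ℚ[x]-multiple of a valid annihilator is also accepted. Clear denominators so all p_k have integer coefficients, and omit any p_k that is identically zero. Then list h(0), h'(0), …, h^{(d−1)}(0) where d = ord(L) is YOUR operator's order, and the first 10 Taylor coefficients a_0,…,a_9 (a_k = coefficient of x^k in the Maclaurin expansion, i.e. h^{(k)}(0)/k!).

L = -4 + (1 + 4·x + 4·x^2)·Dx  (order 1).
h: a_k = 1, 4, 0, -16/3, 32/3, -64/5, 256/45, 1280/63, -8192/105, 72704/405, …
ICs: h(0) = 1.

f: a_k = 1, 2, 2, 4/3, 2/3, 4/15, 4/45, 8/315, 2/315, 4/2835, …
L₀ from L_f via x↦r, Dx↦r'^{-1}Dx.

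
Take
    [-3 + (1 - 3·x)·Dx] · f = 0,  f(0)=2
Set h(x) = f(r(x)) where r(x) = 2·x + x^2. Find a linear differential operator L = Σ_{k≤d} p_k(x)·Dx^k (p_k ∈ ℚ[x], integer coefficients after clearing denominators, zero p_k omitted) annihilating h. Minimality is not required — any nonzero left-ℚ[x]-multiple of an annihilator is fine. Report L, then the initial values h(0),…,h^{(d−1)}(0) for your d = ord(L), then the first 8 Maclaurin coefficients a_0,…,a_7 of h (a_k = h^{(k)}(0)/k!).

f: a_k = 2, 6, 18, 54, 162, 486, 1458, 4374, …
Change of var in L_f (x↦r) gives L₀.
L = (6 + 6·x) + (-1 + 6·x + 3·x^2)·Dx  (order 1).
h: a_k = 2, 12, 78, 504, 3258, 21060, 136134, 879984, …
ICs: h(0) = 2.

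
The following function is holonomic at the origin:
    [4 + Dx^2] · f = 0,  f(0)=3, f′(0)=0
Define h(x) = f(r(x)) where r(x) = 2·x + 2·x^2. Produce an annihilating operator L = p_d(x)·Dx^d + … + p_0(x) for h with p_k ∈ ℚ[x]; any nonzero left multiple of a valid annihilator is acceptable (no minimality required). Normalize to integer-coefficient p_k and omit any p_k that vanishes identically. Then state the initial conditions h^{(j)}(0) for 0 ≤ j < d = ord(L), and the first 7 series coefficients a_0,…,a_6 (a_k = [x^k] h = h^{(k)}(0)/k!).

L = (16 + 96·x + 192·x^2 + 128·x^3) - 2·Dx + (1 + 2·x)·Dx^2  (order 2).
h: a_k = 3, 0, -24, -48, 8, 128, 2624/15, …
ICs: h(0) = 3, h′(0) = 0.

f: a_k = 3, 0, -6, 0, 2, 0, -4/15, …
L₀ from L_f via x↦r, Dx↦r'^{-1}Dx.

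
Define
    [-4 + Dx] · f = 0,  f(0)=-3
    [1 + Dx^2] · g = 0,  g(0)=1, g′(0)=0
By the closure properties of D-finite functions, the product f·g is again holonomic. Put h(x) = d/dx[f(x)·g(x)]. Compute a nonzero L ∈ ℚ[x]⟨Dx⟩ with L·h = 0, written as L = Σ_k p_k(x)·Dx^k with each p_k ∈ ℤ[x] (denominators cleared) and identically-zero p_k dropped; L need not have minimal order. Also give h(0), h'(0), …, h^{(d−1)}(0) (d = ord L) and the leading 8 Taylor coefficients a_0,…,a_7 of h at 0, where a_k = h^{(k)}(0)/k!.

L = 17 - 8·Dx + Dx^2  (order 2).
h: a_k = -12, -45, -78, -161/2, -101/2, -99/8, 727/60, 31679/1680, …
ICs: h(0) = -12, h′(0) = -45.

f: a_k = -3, -12, -24, -32, -32, -128/5, -256/15, -1024/105, …
g: a_k = 1, 0, -1/2, 0, 1/24, 0, -1/720, 0, …
h₀=f·g: eliminate ⇒ L₀, order ≤ 1·2.
Differentiate: ansatz ord ≤ ord L₀ ⇒ L.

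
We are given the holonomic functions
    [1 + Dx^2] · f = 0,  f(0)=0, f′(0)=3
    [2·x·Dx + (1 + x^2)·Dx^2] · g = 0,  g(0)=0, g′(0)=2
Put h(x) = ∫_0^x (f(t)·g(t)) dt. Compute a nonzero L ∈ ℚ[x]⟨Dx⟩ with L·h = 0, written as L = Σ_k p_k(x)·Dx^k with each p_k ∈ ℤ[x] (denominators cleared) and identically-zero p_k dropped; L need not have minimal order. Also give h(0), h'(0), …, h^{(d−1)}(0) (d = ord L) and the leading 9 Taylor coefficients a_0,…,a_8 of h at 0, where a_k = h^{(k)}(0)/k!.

L = (10 + 26·x^2 + 11·x^4 + 4·x^6 + x^8)·Dx + (12·x + 20·x^3 + 12·x^5 + 4·x^7)·Dx^2 + (12 + 32·x^2 + 18·x^4 + 8·x^6 + 2·x^8)·Dx^3 + (12·x + 20·x^3 + 12·x^5 + 4·x^7)·Dx^4 + (2 + 6·x^2 + 7·x^4 + 4·x^6 + x^8)·Dx^5  (order 5).
h: a_k = 0, 0, 0, 2, 0, -3/5, 0, 19/84, 0, …
ICs: h(0) = 0, h′(0) = 0, h′′(0) = 0, h′′′(0) = 12, h′′′′(0) = 0.

f: a_k = 0, 3, 0, -1/2, 0, 1/40, 0, -1/1680, 0, …
g: a_k = 0, 2, 0, -2/3, 0, 2/5, 0, -2/7, 0, …
h₀=f·g: eliminate ⇒ L₀, order ≤ 2·2.
h=∫h₀ ⇒ L = L₀·Dx.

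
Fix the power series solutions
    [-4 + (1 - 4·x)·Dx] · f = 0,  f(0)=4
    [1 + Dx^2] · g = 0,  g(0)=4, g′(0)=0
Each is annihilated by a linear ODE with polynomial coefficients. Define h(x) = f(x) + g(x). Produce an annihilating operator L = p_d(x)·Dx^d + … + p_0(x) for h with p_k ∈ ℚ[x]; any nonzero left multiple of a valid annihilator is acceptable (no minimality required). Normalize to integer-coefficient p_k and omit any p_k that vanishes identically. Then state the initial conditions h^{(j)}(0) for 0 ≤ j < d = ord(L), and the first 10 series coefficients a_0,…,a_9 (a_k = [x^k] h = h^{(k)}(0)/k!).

L = (388 - 32·x + 64·x^2) + (-33 + 140·x - 48·x^2 + 64·x^3)·Dx + (388 - 32·x + 64·x^2)·Dx^2 + (-33 + 140·x - 48·x^2 + 64·x^3)·Dx^3  (order 3).
h: a_k = 8, 16, 62, 256, 6145/6, 4096, 2949119/180, 65536, 2642411521/10080, 1048576, …
ICs: h(0) = 8, h′(0) = 16, h′′(0) = 124.

f: a_k = 4, 16, 64, 256, 1024, 4096, 16384, 65536, 262144, 1048576, …
g: a_k = 4, 0, -2, 0, 1/6, 0, -1/180, 0, 1/10080, 0, …
Weyl lclm of L_f,L_g ⇒ L₀ (ord ≤ 3).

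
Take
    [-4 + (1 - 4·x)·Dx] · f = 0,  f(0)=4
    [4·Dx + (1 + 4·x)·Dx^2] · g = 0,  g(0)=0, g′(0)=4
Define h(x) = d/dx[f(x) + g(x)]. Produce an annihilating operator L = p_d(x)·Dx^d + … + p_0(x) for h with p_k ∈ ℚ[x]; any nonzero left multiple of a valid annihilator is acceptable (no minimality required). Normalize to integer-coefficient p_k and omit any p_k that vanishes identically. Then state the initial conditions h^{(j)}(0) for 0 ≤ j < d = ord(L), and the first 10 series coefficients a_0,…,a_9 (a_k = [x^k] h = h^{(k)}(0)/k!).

f: a_k = 4, 16, 64, 256, 1024, 4096, 16384, 65536, 262144, 1048576, …
g: a_k = 0, 4, -8, 64/3, -64, 1024/5, -2048/3, 16384/7, -8192, 262144/9, …
h₀=f+g: left-lcm gives L₀, ord ≤ 3.
Derive L from L₀ (diff closure).
L = (160 + 128·x) + (16 + 256·x + 256·x^2)·Dx + (-3 - 4·x + 48·x^2 + 64·x^3)·Dx^2  (order 2).
h: a_k = 20, 112, 832, 3840, 21504, 94208, 475136, 2031616, 9699328, 40894464, …
ICs: h(0) = 20, h′(0) = 112.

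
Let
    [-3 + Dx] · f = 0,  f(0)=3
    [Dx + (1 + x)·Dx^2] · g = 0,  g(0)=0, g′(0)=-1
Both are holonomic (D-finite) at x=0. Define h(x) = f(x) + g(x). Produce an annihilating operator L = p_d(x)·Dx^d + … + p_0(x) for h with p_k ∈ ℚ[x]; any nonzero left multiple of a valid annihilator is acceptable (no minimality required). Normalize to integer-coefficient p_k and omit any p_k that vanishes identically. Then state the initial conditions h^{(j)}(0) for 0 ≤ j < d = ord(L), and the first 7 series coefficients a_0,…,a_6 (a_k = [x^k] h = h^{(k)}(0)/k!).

f: a_k = 3, 9, 27/2, 27/2, 81/8, 243/40, 243/80, …
g: a_k = 0, -1, 1/2, -1/3, 1/4, -1/5, 1/6, …
Sum ⇒ L₀ = lclm(L_f,L_g) in ℚ(x)⟨Dx⟩.
L = (-15 - 9·x)·Dx + (-7 - 18·x - 9·x^2)·Dx^2 + (4 + 7·x + 3·x^2)·Dx^3  (order 3).
h: a_k = 3, 8, 14, 79/6, 83/8, 47/8, 769/240, …
ICs: h(0) = 3, h′(0) = 8, h′′(0) = 28.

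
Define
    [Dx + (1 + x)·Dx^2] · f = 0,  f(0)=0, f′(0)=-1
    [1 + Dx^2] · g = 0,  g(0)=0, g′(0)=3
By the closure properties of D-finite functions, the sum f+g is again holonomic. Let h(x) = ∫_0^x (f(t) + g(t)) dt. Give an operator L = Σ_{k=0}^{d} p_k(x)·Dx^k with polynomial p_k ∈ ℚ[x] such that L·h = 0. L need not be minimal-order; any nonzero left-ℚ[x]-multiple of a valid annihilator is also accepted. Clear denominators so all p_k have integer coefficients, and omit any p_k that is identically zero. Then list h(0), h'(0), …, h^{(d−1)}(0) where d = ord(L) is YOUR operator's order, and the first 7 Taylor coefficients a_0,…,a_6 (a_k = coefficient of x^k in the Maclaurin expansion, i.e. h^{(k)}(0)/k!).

L = (7 + 2·x + x^2)·Dx^2 + (3 + 5·x + 3·x^2 + x^3)·Dx^3 + (7 + 2·x + x^2)·Dx^4 + (3 + 5·x + 3·x^2 + x^3)·Dx^5  (order 5).
h: a_k = 0, 0, 1, 1/6, -5/24, 1/20, -7/240, …
ICs: h(0) = 0, h′(0) = 0, h′′(0) = 2, h′′′(0) = 1, h′′′′(0) = -5.

f: a_k = 0, -1, 1/2, -1/3, 1/4, -1/5, 1/6, …
g: a_k = 0, 3, 0, -1/2, 0, 1/40, 0, …
f+g: L₀ = lclm(L_f,L_g), ord ≤ 2+2.
∫: right-multiply L₀ by Dx.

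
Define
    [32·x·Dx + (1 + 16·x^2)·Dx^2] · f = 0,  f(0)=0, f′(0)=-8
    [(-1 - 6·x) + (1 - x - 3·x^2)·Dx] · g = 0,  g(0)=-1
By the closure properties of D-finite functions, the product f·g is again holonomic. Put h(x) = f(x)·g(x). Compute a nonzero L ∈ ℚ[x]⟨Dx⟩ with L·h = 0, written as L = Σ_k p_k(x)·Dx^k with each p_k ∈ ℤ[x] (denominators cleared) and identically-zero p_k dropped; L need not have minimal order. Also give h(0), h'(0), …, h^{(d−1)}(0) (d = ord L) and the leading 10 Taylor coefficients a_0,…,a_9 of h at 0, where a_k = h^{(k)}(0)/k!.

L = (6 + 32·x + 288·x^2) + (2 - 20·x + 64·x^2 + 288·x^3)·Dx + (-1 + x - 13·x^2 + 16·x^3 + 48·x^4)·Dx^2  (order 2).
h: a_k = 0, 8, 8, -32/3, 40/3, 5864/15, 6464/15, -323128/105, -187384/105, 14879776/315, …
ICs: h(0) = 0, h′(0) = 8.

f: a_k = 0, -8, 0, 128/3, 0, -2048/5, 0, 32768/7, 0, -524288/9, …
g: a_k = -1, -1, -4, -7, -19, -40, -97, -217, -508, -1159, …
Product ⇒ symmetric product L₀, ord ≤ 2.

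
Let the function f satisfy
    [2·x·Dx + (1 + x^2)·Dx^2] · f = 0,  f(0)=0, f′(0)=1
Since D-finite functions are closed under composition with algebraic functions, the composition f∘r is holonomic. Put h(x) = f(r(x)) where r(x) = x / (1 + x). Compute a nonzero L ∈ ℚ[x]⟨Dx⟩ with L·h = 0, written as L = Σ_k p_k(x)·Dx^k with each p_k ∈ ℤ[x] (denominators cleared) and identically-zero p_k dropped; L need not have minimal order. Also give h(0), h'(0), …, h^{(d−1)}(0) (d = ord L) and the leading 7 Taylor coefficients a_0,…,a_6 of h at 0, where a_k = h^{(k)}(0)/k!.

L = (2 + 4·x)·Dx + (1 + 2·x + 2·x^2)·Dx^2  (order 2).
h: a_k = 0, 1, -1, 2/3, 0, -4/5, 4/3, …
ICs: h(0) = 0, h′(0) = 1.

f: a_k = 0, 1, 0, -1/3, 0, 1/5, 0, …
h₀=f(r): pull back L_f along r ⇒ L₀.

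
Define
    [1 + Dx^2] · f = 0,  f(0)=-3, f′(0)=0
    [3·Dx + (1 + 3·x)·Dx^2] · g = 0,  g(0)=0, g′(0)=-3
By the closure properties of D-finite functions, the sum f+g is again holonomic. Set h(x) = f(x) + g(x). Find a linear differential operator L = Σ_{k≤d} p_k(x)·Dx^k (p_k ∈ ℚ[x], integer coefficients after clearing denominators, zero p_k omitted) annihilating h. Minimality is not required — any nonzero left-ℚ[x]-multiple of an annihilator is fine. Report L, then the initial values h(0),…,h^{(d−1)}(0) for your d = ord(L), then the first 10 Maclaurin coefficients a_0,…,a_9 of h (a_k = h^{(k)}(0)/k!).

f: a_k = -3, 0, 3/2, 0, -1/8, 0, 1/240, 0, -1/13440, 0, …
g: a_k = 0, -3, 9/2, -9, 81/4, -243/5, 243/2, -2187/7, 6561/8, -2187, …
h₀=f+g: left-lcm gives L₀, ord ≤ 4.
L = (165 + 18·x + 27·x^2)·Dx + (19 + 63·x + 27·x^2 + 27·x^3)·Dx^2 + (165 + 18·x + 27·x^2)·Dx^3 + (19 + 63·x + 27·x^2 + 27·x^3)·Dx^4  (order 4).
h: a_k = -3, -3, 6, -9, 161/8, -243/5, 29161/240, -2187/7, 11022479/13440, -2187, …
ICs: h(0) = -3, h′(0) = -3, h′′(0) = 12, h′′′(0) = -54.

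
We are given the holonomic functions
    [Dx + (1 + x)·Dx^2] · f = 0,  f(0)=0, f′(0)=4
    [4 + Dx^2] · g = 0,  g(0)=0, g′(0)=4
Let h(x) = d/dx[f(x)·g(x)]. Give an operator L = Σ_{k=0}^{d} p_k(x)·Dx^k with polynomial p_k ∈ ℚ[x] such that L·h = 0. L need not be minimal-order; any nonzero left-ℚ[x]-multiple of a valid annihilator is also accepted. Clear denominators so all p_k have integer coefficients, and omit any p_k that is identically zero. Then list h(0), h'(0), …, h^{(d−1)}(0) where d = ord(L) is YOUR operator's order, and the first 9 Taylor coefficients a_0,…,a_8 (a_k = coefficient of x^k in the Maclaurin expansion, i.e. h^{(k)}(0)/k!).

f: a_k = 0, 4, -2, 4/3, -1, 4/5, -2/3, 4/7, -1/2, …
g: a_k = 0, 4, 0, -8/3, 0, 8/15, 0, -16/315, 0, …
L₀ := L_f ⊗_s L_g (sym. prod.), ord ≤ 4.
Derive L from L₀ (diff closure).
L = (-56 + 896·x + 4416·x^2 + 8064·x^3 + 7136·x^4 + 3072·x^5 + 512·x^6) + (72 + 776·x + 2080·x^2 + 2400·x^3 + 1280·x^4 + 256·x^5)·Dx + (70 + 824·x + 2780·x^2 + 4416·x^3 + 3664·x^4 + 1536·x^5 + 256·x^6)·Dx^2 + (18 + 194·x + 520·x^2 + 600·x^3 + 320·x^4 + 64·x^5)·Dx^3 + (21 + 150·x + 419·x^2 + 600·x^3 + 470·x^4 + 192·x^5 + 32·x^6)·Dx^4  (order 4).
h: a_k = 0, 32, -24, -64/3, 20/3, 32/3, -112/15, 1664/315, -206/35, …
ICs: h(0) = 0, h′(0) = 32, h′′(0) = -48, h′′′(0) = -128.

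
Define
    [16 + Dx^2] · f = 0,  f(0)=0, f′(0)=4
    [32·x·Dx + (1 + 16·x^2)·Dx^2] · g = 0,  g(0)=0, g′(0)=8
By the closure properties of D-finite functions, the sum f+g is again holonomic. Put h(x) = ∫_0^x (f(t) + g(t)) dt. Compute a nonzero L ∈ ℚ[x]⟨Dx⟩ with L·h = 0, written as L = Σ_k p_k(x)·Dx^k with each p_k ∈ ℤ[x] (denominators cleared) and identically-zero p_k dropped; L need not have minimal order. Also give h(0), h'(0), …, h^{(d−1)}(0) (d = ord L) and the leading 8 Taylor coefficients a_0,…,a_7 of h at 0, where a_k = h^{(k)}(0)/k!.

f: a_k = 0, 4, 0, -32/3, 0, 128/15, 0, -1024/315, …
g: a_k = 0, 8, 0, -128/3, 0, 2048/5, 0, -32768/7, …
f+g: L₀ = lclm(L_f,L_g), ord ≤ 2+2.
Integrate: L := L₀·Dx.
L = (-5632·x + 114688·x^3 + 131072·x^5)·Dx^2 + (-16 + 1792·x^2 + 36864·x^4 + 65536·x^6)·Dx^3 + (-352·x + 7168·x^3 + 8192·x^5)·Dx^4 + (-1 + 112·x^2 + 2304·x^4 + 4096·x^6)·Dx^5  (order 5).
h: a_k = 0, 0, 6, 0, -40/3, 0, 3136/45, 0, …
ICs: h(0) = 0, h′(0) = 0, h′′(0) = 12, h′′′(0) = 0, h′′′′(0) = -320.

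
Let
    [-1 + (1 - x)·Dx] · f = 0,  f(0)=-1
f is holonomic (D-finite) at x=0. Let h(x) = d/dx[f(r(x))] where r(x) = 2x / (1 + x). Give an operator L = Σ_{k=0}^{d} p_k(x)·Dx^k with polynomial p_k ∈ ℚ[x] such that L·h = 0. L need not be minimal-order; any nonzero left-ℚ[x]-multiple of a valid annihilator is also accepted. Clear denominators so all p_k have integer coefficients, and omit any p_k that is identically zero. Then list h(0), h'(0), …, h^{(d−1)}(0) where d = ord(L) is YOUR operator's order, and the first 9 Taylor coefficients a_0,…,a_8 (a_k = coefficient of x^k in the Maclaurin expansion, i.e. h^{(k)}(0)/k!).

f: a_k = -1, -1, -1, -1, -1, -1, -1, -1, -1, …
L₀ from L_f via x↦r, Dx↦r'^{-1}Dx.
h=h₀': d/dx-closure on L₀ ⇒ L.
L = 2 + (-1 + x)·Dx  (order 1).
h: a_k = -2, -4, -6, -8, -10, -12, -14, -16, -18, …
ICs: h(0) = -2.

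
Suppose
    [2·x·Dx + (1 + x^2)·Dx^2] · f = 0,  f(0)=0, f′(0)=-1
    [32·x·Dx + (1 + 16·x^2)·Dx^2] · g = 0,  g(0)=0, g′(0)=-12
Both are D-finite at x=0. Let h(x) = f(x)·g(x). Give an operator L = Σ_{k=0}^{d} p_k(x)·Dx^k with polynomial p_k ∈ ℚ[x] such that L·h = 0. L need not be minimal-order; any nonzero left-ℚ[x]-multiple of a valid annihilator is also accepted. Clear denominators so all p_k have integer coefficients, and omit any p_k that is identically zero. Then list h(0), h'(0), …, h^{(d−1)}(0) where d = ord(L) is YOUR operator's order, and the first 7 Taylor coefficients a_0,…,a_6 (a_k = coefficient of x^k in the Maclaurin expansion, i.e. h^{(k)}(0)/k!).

f: a_k = 0, -1, 0, 1/3, 0, -1/5, 0, …
g: a_k = 0, -12, 0, 64, 0, -3072/5, 0, …
f·g: L₀ = L_f ⊗_s L_g, ord ≤ 2·2.
L = (-384·x - 10880·x^3 - 16384·x^5 + 34816·x^7 + 98304·x^9)·Dx + (-68 - 3916·x^2 - 19584·x^4 - 14336·x^6 + 121856·x^8 + 147456·x^10)·Dx^2 + (-136·x - 2632·x^3 - 6528·x^5 + 16448·x^7 + 69632·x^9 + 49152·x^11)·Dx^3 + (-1 - 34·x^2 - 305·x^4 + 4880·x^8 + 8704·x^10 + 4096·x^12)·Dx^4  (order 4).
h: a_k = 0, 0, 12, 0, -68, 0, 9572/15, …
ICs: h(0) = 0, h′(0) = 0, h′′(0) = 24, h′′′(0) = 0.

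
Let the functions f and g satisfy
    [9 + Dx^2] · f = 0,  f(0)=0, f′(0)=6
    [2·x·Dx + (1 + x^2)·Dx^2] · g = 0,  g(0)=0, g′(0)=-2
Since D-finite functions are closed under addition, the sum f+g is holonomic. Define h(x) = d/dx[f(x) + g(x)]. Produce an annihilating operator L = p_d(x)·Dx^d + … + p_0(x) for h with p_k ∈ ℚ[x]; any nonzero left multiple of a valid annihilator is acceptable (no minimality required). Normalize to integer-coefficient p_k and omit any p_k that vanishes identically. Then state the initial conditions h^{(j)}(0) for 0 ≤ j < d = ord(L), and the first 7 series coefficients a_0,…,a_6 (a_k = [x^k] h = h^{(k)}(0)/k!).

L = (-54·x + 540·x^3 + 162·x^5) + (63 + 279·x^2 + 297·x^4 + 81·x^6)·Dx + (-6·x + 60·x^3 + 18·x^5)·Dx^2 + (7 + 31·x^2 + 33·x^4 + 9·x^6)·Dx^3  (order 3).
h: a_k = 4, 0, -25, 0, 73/4, 0, -163/40, …
ICs: h(0) = 4, h′(0) = 0, h′′(0) = -50.

f: a_k = 0, 6, 0, -9, 0, 81/20, 0, …
g: a_k = 0, -2, 0, 2/3, 0, -2/5, 0, …
L₀ := lclm(L_f,L_g); ord L₀ ≤ 2+2.
Derive L from L₀ (diff closure).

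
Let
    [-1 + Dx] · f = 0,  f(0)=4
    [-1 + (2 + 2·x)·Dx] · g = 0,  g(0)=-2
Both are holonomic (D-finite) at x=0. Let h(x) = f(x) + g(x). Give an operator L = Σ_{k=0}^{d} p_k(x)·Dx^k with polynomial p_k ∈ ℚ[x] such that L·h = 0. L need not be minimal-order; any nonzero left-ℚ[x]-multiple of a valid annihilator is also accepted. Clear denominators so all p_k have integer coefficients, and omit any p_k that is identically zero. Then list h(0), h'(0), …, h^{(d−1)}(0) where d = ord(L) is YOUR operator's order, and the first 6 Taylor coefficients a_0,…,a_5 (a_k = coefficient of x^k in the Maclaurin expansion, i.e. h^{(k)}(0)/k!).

f: a_k = 4, 4, 2, 2/3, 1/6, 1/30, …
g: a_k = -2, -1, 1/4, -1/8, 5/64, -7/128, …
Sum ⇒ L₀ = lclm(L_f,L_g) in ℚ(x)⟨Dx⟩.
L = (3 + 2·x) + (-5 - 8·x - 4·x^2)·Dx + (2 + 6·x + 4·x^2)·Dx^2  (order 2).
h: a_k = 2, 3, 9/4, 13/24, 47/192, -41/1920, …
ICs: h(0) = 2, h′(0) = 3.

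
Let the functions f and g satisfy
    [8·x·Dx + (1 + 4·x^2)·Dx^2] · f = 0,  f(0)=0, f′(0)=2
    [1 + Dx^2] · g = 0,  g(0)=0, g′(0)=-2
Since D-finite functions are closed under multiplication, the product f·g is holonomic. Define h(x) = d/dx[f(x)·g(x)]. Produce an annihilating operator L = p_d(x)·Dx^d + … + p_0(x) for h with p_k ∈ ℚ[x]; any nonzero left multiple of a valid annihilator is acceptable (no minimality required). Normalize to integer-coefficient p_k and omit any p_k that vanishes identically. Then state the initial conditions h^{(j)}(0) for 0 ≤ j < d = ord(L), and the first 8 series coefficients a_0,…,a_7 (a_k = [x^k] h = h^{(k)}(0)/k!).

L = (3893 + 34584·x^2 + 286832·x^4 + 57600·x^6 + 768·x^8 - 10240·x^10 + 4096·x^12) + (2192·x + 44864·x^3 + 156160·x^5 + 51200·x^7 + 20480·x^9 + 16384·x^11)·Dx + (3978 + 36208·x^2 + 296160·x^4 + 76288·x^6 + 9728·x^8 - 4096·x^10 + 8192·x^12)·Dx^2 + (2192·x + 44864·x^3 + 156160·x^5 + 51200·x^7 + 20480·x^9 + 16384·x^11)·Dx^3 + (85 + 1624·x^2 + 9328·x^4 + 18688·x^6 + 8960·x^8 + 6144·x^10 + 4096·x^12)·Dx^4  (order 4).
h: a_k = 0, -8, 0, 24, 0, -247/3, 0, 310, …
ICs: h(0) = 0, h′(0) = -8, h′′(0) = 0, h′′′(0) = 144.

f: a_k = 0, 2, 0, -8/3, 0, 32/5, 0, -128/7, …
g: a_k = 0, -2, 0, 1/3, 0, -1/60, 0, 1/2520, …
h₀=f·g: eliminate ⇒ L₀, order ≤ 2·2.
Derive L from L₀ (diff closure).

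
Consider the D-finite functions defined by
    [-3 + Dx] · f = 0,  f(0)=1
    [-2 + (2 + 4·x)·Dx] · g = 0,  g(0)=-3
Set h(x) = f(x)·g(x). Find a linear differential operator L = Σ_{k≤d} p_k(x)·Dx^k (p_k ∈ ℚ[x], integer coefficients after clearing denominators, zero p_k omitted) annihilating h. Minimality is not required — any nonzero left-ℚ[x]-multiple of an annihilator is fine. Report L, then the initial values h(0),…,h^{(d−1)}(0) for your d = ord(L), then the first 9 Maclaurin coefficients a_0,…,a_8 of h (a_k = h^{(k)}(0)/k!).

f: a_k = 1, 3, 9/2, 9/2, 27/8, 81/40, 81/80, 243/560, 729/4480, …
g: a_k = -3, -3, 3/2, -3/2, 15/8, -21/8, 63/16, -99/16, 1287/128, …
L₀ := L_f ⊗_s L_g (sym. prod.), ord ≤ 1.
L = (-4 - 6·x) + (1 + 2·x)·Dx  (order 1).
h: a_k = -3, -12, -21, -24, -39/2, -66/5, -63/10, -144/35, 117/280, …
ICs: h(0) = -3.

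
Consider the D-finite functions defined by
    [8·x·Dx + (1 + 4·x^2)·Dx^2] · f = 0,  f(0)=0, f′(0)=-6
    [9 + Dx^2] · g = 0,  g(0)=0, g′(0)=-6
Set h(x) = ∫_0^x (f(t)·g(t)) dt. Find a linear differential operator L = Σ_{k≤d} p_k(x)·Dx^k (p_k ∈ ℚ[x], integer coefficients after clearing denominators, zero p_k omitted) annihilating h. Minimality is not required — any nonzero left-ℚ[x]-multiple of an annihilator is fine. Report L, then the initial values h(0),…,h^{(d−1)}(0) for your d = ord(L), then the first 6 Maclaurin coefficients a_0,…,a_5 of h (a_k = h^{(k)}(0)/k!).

f: a_k = 0, -6, 0, 8, 0, -96/5, …
g: a_k = 0, -6, 0, 9, 0, -81/20, …
Sym-product of L_f,L_g gives L₀ (≤ ord 4).
h=∫₀ˣh₀: take L = L₀·Dx.
L = (2925 + 31536·x^2 + 95904·x^4 + 186624·x^6 + 186624·x^8)·Dx + (2448·x + 20160·x^3 + 62208·x^5 + 82944·x^7)·Dx^2 + (442 + 5088·x^2 + 19008·x^4 + 41472·x^6 + 41472·x^8)·Dx^3 + (272·x + 2240·x^3 + 6912·x^5 + 9216·x^7)·Dx^4 + (13 + 176·x^2 + 928·x^4 + 2304·x^6 + 2304·x^8)·Dx^5  (order 5).
h: a_k = 0, 0, 0, 12, 0, -102/5, …
ICs: h(0) = 0, h′(0) = 0, h′′(0) = 0, h′′′(0) = 72, h′′′′(0) = 0.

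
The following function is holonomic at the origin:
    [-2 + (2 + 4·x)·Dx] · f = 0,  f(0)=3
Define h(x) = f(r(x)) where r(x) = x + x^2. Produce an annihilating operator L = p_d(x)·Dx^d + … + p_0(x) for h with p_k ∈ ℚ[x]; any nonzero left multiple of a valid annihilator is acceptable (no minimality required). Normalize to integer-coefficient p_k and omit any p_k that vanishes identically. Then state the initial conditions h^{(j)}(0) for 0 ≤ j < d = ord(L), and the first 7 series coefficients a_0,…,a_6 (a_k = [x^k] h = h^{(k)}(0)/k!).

f: a_k = 3, 3, -3/2, 3/2, -15/8, 21/8, -63/16, …
Substitute x→r, Dx→(1/r')Dx; clear ⇒ L₀.
L = (-1 - 2·x) + (1 + 2·x + 2·x^2)·Dx  (order 1).
h: a_k = 3, 3, 3/2, -3/2, 9/8, -3/8, -9/16, …
ICs: h(0) = 3.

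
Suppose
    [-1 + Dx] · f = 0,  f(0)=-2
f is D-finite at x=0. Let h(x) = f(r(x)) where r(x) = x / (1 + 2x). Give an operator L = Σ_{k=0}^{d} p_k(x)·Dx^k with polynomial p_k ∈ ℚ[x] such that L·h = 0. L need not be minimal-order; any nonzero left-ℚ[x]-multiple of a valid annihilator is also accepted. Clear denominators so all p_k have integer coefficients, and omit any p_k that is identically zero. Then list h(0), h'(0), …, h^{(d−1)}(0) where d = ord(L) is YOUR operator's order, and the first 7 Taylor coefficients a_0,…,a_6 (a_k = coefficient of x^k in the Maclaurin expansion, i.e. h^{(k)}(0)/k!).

L = -1 + (1 + 4·x + 4·x^2)·Dx  (order 1).
h: a_k = -2, -2, 3, -13/3, 71/12, -147/20, 2699/360, …
ICs: h(0) = -2.

f: a_k = -2, -2, -1, -1/3, -1/12, -1/60, -1/360, …
L₀ from L_f via x↦r, Dx↦r'^{-1}Dx.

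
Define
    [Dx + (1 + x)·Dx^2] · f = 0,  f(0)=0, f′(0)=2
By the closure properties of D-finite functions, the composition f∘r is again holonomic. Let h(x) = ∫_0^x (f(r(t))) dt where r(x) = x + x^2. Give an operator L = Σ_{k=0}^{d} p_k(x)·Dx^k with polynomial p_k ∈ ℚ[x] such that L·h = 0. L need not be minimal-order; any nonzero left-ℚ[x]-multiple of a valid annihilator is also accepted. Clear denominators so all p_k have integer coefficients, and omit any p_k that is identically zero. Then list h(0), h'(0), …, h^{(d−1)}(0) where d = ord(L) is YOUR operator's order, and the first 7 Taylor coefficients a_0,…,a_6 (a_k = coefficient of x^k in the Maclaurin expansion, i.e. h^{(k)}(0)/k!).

L = (-1 + 2·x + 2·x^2)·Dx^2 + (1 + 3·x + 3·x^2 + 2·x^3)·Dx^3  (order 3).
h: a_k = 0, 0, 1, 1/3, -1/3, 1/10, 1/15, …
ICs: h(0) = 0, h′(0) = 0, h′′(0) = 2.

f: a_k = 0, 2, -1, 2/3, -1/2, 2/5, -1/3, …
f∘r: x↦r, Dx↦Dx/r' in L_f ⇒ L₀.
Integrate: L := L₀·Dx.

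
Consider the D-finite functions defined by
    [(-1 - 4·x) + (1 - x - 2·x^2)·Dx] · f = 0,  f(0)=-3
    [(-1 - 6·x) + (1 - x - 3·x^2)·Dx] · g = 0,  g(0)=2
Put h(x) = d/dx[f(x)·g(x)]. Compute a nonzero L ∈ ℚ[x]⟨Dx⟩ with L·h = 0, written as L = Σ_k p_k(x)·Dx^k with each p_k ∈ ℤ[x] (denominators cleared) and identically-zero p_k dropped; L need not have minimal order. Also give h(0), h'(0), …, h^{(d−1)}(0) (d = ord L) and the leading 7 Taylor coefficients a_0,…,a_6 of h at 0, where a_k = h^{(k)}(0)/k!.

L = (16 + 18·x - 36·x^2 - 368·x^3 - 132·x^4 + 900·x^5 + 720·x^6) + (-2 - 4·x + 39·x^2 + 16·x^3 - 160·x^4 - 69·x^5 + 210·x^6 + 144·x^7)·Dx  (order 1).
h: a_k = -12, -96, -342, -1296, -3960, -12132, -34356, …
ICs: h(0) = -12.

f: a_k = -3, -3, -9, -15, -33, -63, -129, …
g: a_k = 2, 2, 8, 14, 38, 80, 194, …
h₀=f·g: eliminate ⇒ L₀, order ≤ 1·1.
Derive L from L₀ (diff closure).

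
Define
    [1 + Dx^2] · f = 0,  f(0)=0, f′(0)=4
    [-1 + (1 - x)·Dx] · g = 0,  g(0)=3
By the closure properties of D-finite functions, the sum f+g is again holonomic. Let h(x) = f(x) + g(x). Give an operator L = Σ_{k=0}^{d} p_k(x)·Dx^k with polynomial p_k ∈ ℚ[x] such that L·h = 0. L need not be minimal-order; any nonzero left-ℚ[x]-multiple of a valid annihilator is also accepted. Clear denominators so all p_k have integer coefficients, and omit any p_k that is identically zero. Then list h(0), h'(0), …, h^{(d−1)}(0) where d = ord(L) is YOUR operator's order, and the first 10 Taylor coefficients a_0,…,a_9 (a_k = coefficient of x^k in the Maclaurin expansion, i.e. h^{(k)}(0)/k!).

L = (-7 + 2·x - x^2) + (3 - 5·x + 3·x^2 - x^3)·Dx + (-7 + 2·x - x^2)·Dx^2 + (3 - 5·x + 3·x^2 - x^3)·Dx^3  (order 3).
h: a_k = 3, 7, 3, 7/3, 3, 91/30, 3, 3779/1260, 3, 272161/90720, …
ICs: h(0) = 3, h′(0) = 7, h′′(0) = 6.

f: a_k = 0, 4, 0, -2/3, 0, 1/30, 0, -1/1260, 0, 1/90720, …
g: a_k = 3, 3, 3, 3, 3, 3, 3, 3, 3, 3, …
Weyl lclm of L_f,L_g ⇒ L₀ (ord ≤ 3).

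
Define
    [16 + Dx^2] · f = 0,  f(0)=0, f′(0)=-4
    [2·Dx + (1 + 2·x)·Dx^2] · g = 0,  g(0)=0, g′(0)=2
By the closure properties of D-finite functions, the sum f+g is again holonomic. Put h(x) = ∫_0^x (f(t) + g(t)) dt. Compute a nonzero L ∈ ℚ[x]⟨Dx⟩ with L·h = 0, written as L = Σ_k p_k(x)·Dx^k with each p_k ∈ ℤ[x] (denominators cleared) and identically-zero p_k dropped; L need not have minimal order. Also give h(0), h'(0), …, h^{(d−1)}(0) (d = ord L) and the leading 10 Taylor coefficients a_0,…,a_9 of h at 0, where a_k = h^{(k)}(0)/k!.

L = (160 + 256·x + 256·x^2)·Dx^2 + (48 + 224·x + 384·x^2 + 256·x^3)·Dx^3 + (10 + 16·x + 16·x^2)·Dx^4 + (3 + 14·x + 24·x^2 + 16·x^3)·Dx^5  (order 5).
h: a_k = 0, 0, -1, -2/3, 10/3, -4/5, -16/45, -32/21, 848/315, -32/9, …
ICs: h(0) = 0, h′(0) = 0, h′′(0) = -2, h′′′(0) = -4, h′′′′(0) = 80.

f: a_k = 0, -4, 0, 32/3, 0, -128/15, 0, 1024/315, 0, -2048/2835, …
g: a_k = 0, 2, -2, 8/3, -4, 32/5, -32/3, 128/7, -32, 512/9, …
L₀ := lclm(L_f,L_g); ord L₀ ≤ 2+2.
h=∫h₀ ⇒ L = L₀·Dx.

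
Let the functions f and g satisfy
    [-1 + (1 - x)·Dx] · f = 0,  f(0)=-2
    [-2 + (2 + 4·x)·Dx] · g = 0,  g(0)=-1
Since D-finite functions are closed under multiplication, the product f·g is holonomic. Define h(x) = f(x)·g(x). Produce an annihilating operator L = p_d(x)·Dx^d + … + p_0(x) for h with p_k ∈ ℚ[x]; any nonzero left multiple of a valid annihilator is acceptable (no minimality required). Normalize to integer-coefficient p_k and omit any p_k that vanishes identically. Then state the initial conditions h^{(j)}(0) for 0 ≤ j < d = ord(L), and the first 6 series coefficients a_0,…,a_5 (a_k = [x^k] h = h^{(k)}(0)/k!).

f: a_k = -2, -2, -2, -2, -2, -2, …
g: a_k = -1, -1, 1/2, -1/2, 5/8, -7/8, …
f·g: L₀ = L_f ⊗_s L_g, ord ≤ 1·1.
L = (2 + x) + (-1 - x + 2·x^2)·Dx  (order 1).
h: a_k = 2, 4, 3, 4, 11/4, 9/2, …
ICs: h(0) = 2.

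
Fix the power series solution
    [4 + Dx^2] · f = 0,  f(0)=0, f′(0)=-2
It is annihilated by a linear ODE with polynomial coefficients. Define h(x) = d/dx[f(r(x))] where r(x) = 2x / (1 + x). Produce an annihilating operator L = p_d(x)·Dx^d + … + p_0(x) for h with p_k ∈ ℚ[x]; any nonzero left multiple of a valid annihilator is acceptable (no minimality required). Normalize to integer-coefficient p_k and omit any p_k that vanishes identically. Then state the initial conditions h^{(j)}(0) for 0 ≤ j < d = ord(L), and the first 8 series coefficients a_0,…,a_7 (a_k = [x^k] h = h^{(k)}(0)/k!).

L = (22 + 12·x + 6·x^2) + (6 + 18·x + 18·x^2 + 6·x^3)·Dx + (1 + 4·x + 6·x^2 + 4·x^3 + x^4)·Dx^2  (order 2).
h: a_k = -4, 8, 20, -112, 772/3, -360, 9844/45, 20128/45, …
ICs: h(0) = -4, h′(0) = 8.

f: a_k = 0, -2, 0, 4/3, 0, -4/15, 0, 8/315, …
Change of var in L_f (x↦r) gives L₀.
h=h₀': d/dx-closure on L₀ ⇒ L.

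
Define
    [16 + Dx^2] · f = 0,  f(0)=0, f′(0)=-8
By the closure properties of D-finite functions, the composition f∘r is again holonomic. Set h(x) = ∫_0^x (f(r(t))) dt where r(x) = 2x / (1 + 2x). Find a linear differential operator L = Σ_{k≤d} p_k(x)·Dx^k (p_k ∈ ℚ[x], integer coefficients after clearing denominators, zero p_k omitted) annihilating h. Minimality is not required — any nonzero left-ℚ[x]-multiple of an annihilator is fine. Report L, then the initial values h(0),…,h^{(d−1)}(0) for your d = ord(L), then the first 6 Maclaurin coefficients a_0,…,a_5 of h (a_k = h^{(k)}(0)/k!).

f: a_k = 0, -8, 0, 64/3, 0, -256/15, …
f∘r: x↦r, Dx↦Dx/r' in L_f ⇒ L₀.
h=∫h₀ ⇒ L = L₀·Dx.
L = 64·Dx + (4 + 24·x + 48·x^2 + 32·x^3)·Dx^2 + (1 + 8·x + 24·x^2 + 32·x^3 + 16·x^4)·Dx^3  (order 3).
h: a_k = 0, 0, -8, 32/3, 80/3, -896/5, …
ICs: h(0) = 0, h′(0) = 0, h′′(0) = -16.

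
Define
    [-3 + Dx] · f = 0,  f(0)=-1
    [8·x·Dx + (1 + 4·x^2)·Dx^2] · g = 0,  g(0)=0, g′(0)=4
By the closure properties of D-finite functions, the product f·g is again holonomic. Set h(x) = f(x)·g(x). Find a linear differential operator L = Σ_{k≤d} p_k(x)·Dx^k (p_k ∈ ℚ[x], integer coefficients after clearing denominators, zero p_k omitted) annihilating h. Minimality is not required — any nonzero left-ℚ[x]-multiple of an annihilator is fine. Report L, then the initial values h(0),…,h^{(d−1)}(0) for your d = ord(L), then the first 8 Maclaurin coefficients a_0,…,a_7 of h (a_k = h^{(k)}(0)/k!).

f: a_k = -1, -3, -9/2, -9/2, -27/8, -81/40, -81/80, -243/560, …
g: a_k = 0, 4, 0, -16/3, 0, 64/5, 0, -256/7, …
Product ⇒ symmetric product L₀, ord ≤ 2.
L = (9 - 24·x + 36·x^2) + (-6 + 8·x - 24·x^2)·Dx + (1 + 4·x^2)·Dx^2  (order 2).
h: a_k = 0, -4, -12, -38/3, -2, -23/10, -45/2, -991/140, …
ICs: h(0) = 0, h′(0) = -4.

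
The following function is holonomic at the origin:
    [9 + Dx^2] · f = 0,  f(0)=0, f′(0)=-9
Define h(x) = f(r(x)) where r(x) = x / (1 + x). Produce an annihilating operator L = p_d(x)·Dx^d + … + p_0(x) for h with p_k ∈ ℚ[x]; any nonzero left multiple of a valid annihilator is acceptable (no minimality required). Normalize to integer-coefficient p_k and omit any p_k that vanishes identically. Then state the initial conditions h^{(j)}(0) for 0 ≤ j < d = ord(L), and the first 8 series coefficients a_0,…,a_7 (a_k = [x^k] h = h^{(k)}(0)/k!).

f: a_k = 0, -9, 0, 27/2, 0, -243/40, 0, 729/560, …
L₀ from L_f via x↦r, Dx↦r'^{-1}Dx.
L = 9 + (2 + 6·x + 6·x^2 + 2·x^3)·Dx + (1 + 4·x + 6·x^2 + 4·x^3 + x^4)·Dx^2  (order 2).
h: a_k = 0, -9, 9, 9/2, -63/2, 2637/40, -765/8, 58059/560, …
ICs: h(0) = 0, h′(0) = -9.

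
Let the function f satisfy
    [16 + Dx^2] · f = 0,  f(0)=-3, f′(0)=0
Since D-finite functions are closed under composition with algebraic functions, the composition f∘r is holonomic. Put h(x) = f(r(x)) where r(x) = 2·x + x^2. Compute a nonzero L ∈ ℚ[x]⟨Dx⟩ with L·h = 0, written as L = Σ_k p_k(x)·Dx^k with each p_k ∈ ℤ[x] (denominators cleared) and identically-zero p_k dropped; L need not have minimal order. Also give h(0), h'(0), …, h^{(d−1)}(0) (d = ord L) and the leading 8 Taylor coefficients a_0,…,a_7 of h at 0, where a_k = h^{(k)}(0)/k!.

f: a_k = -3, 0, 24, 0, -32, 0, 256/15, 0, …
Change of var in L_f (x↦r) gives L₀.
L = (64 + 192·x + 192·x^2 + 64·x^3) - Dx + (1 + x)·Dx^2  (order 2).
h: a_k = -3, 0, 96, 96, -488, -1024, 4864/15, 15104/5, …
ICs: h(0) = -3, h′(0) = 0.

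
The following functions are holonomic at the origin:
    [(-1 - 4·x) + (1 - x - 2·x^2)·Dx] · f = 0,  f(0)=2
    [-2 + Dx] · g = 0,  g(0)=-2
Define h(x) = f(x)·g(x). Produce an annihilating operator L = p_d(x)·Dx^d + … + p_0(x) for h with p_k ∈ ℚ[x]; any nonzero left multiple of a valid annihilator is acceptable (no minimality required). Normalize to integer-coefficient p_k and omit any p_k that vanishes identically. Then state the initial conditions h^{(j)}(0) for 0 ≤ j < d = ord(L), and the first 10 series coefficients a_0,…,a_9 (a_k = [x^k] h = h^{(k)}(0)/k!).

f: a_k = 2, 2, 6, 10, 22, 42, 86, 170, 342, 682, …
g: a_k = -2, -4, -4, -8/3, -4/3, -8/15, -8/45, -16/315, -4/315, -8/2835, …
Product ⇒ symmetric product L₀, ord ≤ 1.
L = (3 + 2·x - 4·x^2) + (-1 + x + 2·x^2)·Dx  (order 1).
h: a_k = -4, -12, -28, -172/3, -116, -3476/15, -20884/45, -32468/35, -584596/315, -1503028/405, …
ICs: h(0) = -4.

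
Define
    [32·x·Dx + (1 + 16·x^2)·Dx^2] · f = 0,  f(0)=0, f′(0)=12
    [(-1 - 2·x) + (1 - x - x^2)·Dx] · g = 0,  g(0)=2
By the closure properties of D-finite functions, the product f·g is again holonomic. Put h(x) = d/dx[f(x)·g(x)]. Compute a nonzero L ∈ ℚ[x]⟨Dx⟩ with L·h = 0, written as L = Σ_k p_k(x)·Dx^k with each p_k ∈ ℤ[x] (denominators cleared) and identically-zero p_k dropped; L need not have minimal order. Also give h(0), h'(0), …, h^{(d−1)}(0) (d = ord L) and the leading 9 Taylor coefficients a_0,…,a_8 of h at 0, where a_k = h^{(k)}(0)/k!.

f: a_k = 0, 12, 0, -64, 0, 3072/5, 0, -49152/7, 0, …
g: a_k = 2, 2, 4, 6, 10, 16, 26, 42, 68, …
Product ⇒ symmetric product L₀, ord ≤ 2.
Derive L from L₀ (diff closure).
L = (-58 + 3360·x^2 + 6144·x^3 + 9216·x^4) + (19 + 70·x - 528·x^2 + 352·x^3 + 6144·x^4 + 6144·x^5)·Dx + (-1 - 15·x - 47·x^2 - 176·x^3 - 448·x^4 + 1024·x^5 + 768·x^6)·Dx^2  (order 2).
h: a_k = 24, 48, -240, -224, 5464, 31104/5, -416984/5, -3045568/35, 9574224/7, …
ICs: h(0) = 24, h′(0) = 48.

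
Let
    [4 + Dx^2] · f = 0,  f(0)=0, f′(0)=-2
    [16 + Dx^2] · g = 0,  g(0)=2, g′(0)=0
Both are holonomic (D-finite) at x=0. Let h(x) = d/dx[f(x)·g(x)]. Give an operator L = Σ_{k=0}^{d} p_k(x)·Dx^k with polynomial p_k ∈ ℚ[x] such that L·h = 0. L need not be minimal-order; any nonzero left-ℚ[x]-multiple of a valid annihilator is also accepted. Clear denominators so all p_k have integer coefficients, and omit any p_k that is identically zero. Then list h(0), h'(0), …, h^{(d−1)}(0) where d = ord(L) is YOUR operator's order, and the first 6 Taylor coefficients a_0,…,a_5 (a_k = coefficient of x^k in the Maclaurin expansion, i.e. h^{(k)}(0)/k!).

L = 144 + 40·Dx^2 + Dx^4  (order 4).
h: a_k = -4, 0, 104, 0, -968/3, 0, …
ICs: h(0) = -4, h′(0) = 0, h′′(0) = 208, h′′′(0) = 0.

f: a_k = 0, -2, 0, 4/3, 0, -4/15, …
g: a_k = 2, 0, -16, 0, 64/3, 0, …
Product ⇒ symmetric product L₀, ord ≤ 4.
Differentiate: ansatz ord ≤ ord L₀ ⇒ L.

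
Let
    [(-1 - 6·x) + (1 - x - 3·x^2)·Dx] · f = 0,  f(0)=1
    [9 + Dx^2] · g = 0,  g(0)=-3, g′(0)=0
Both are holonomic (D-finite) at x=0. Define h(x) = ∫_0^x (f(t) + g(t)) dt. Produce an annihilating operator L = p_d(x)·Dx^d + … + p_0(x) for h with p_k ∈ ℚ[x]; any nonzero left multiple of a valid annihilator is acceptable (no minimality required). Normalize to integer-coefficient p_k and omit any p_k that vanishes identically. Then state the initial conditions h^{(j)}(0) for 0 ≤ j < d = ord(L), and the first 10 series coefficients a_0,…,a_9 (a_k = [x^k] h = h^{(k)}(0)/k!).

L = (459 + 2916·x + 1539·x^2 + 3888·x^3 + 3645·x^4 + 4374·x^5)·Dx + (-153 + 153·x + 378·x^2 - 405·x^3 + 2187·x^5 + 2187·x^6)·Dx^2 + (51 + 324·x + 171·x^2 + 432·x^3 + 405·x^4 + 486·x^5)·Dx^3 + (-17 + 17·x + 42·x^2 - 45·x^3 + 243·x^5 + 243·x^6)·Dx^4  (order 4).
h: a_k = 0, -2, 1/2, 35/6, 7/4, 71/40, 20/3, 8003/560, 217/8, 2273653/40320, …
ICs: h(0) = 0, h′(0) = -2, h′′(0) = 1, h′′′(0) = 35.

f: a_k = 1, 1, 4, 7, 19, 40, 97, 217, 508, 1159, …
g: a_k = -3, 0, 27/2, 0, -81/8, 0, 243/80, 0, -2187/4480, 0, …
h₀=f+g: left-lcm gives L₀, ord ≤ 3.
h=∫h₀ ⇒ L = L₀·Dx.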